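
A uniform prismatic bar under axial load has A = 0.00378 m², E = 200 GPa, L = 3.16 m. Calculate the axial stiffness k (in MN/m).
Model: a uniform prismatic bar under axial load, so k = (A·E) / L.
Convert to SI units:
  E = 200 GPa = 2 × 10¹¹ Pa
Substitute:
  k = (0.00378 × (2 × 10¹¹)) / 3.16
  k = 2.392 × 10⁸ N/m
Convert: k = 2.392 × 10⁸ N/m = 239.2 MN/m
Final answer: k = 239.2 MN/m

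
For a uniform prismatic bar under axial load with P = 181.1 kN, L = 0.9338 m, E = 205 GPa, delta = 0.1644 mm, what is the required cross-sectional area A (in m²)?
Model: a uniform prismatic bar under axial load, so delta = (P·L) / (A·E).
Solve for A: A = (P·L) / (delta·E).
Convert to SI units:
  P = 181.1 kN = 181100 N
  E = 205 GPa = 2.05 × 10¹¹ Pa
  delta = 0.1644 mm = 0.0001644 m
Substitute:
  A = (181100 × 0.9338) / (0.0001644 × (2.05 × 10¹¹))
  A = 0.005018 m²
Final answer: A = 0.005018 m²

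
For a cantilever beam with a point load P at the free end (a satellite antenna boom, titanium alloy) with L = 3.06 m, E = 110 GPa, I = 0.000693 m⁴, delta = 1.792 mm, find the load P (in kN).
Model: a cantilever beam with a point load P at the free end, so delta = (P·L^3) / (3·E·I).
Solve for P: P = (3·delta·E·I) / L^3.
Convert to SI units:
  E = 110 GPa = 1.1 × 10¹¹ Pa
  delta = 1.792 mm = 0.001792 m
Substitute:
  P = (3 × 0.001792 × (1.1 × 10¹¹) × 0.000693) / 3.06^3
  P = 14300 N
Convert: P = 14300 N = 14.3 kN
Final answer: P = 14.3 kN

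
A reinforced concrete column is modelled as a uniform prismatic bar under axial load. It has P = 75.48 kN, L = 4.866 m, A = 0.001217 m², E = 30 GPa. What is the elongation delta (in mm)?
Model: a uniform prismatic bar under axial load, so delta = (P·L) / (A·E).
Convert to SI units:
  P = 75.48 kN = 75480 N
  E = 30 GPa = 3 × 10¹⁰ Pa
Substitute:
  delta = (75480 × 4.866) / (0.001217 × (3 × 10¹⁰))
  delta = 0.01006 m
Convert: delta = 0.01006 m = 10.06 mm
Final answer: delta = 10.06 mm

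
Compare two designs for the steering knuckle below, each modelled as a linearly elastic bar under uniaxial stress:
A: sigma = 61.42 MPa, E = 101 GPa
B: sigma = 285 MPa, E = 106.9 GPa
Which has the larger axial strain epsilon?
Model: a linearly elastic bar under uniaxial stress, so epsilon = sigma / E (SI units).
  A: epsilon = (6.142 × 10⁷) / (1.01 × 10¹¹) = 0.0006081
  B: epsilon = (2.85 × 10⁸) / (1.069 × 10¹¹) = 0.002666
0.002666 > 0.0006081, so B is larger.
Final answer: B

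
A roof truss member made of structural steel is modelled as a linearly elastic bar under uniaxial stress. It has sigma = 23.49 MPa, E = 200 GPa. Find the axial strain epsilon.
Model: a linearly elastic bar under uniaxial stress, so epsilon = sigma / E.
Convert to SI units:
  sigma = 23.49 MPa = 2.349 × 10⁷ Pa
  E = 200 GPa = 2 × 10¹¹ Pa
Substitute:
  epsilon = (2.349 × 10⁷) / (2 × 10¹¹)
  epsilon = 0.0001174
Final answer: epsilon = 0.0001174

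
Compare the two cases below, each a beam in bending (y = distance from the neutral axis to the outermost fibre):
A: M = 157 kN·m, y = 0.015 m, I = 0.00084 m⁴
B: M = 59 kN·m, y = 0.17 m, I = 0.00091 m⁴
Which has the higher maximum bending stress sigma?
Model: a beam in bending (y = distance from the neutral axis to the outermost fibre), so sigma = (M·y) / I (SI units).
  A: sigma = (157000 × 0.015) / 0.00084 = 2.804 × 10⁶ Pa = 2.804 MPa
  B: sigma = (59000 × 0.17) / 0.00091 = 1.102 × 10⁷ Pa = 11.02 MPa
11.02 MPa > 2.804 MPa, so B is larger.
Final answer: B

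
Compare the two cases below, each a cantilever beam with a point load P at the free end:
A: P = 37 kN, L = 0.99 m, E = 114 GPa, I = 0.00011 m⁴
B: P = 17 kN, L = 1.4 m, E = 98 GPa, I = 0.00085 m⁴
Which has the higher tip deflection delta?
Model: a cantilever beam with a point load P at the free end, so delta = (P·L^3) / (3·E·I) (SI units).
  A: delta = (37000 × 0.99^3) / (3 × (1.14 × 10¹¹) × 0.00011) = 0.0009543 m = 0.9543 mm
  B: delta = (17000 × 1.4^3) / (3 × (9.8 × 10¹⁰) × 0.00085) = 0.0001867 m = 0.1867 mm
0.9543 mm > 0.1867 mm, so A is larger.
Final answer: A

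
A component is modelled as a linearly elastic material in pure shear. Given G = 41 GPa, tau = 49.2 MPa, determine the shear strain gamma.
Model: a linearly elastic material in pure shear, so tau = G·gamma.
Solve for gamma: gamma = tau / G.
Convert to SI units:
  G = 41 GPa = 4.1 × 10¹⁰ Pa
  tau = 49.2 MPa = 4.92 × 10⁷ Pa
Substitute:
  gamma = (4.92 × 10⁷) / (4.1 × 10¹⁰)
  gamma = 0.0012
Final answer: gamma = 0.0012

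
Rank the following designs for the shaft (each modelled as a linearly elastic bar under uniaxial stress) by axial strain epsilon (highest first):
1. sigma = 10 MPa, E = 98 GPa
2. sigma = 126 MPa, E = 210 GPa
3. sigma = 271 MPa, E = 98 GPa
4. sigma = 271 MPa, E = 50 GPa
Model: a linearly elastic bar under uniaxial stress, so epsilon = sigma / E (SI units).
  Case 1: epsilon = (1 × 10⁷) / (9.8 × 10¹⁰) = 0.000102
  Case 2: epsilon = (1.26 × 10⁸) / (2.1 × 10¹¹) = 0.0006
  Case 3: epsilon = (2.71 × 10⁸) / (9.8 × 10¹⁰) = 0.002765
  Case 4: epsilon = (2.71 × 10⁸) / (5 × 10¹⁰) = 0.00542
Ordering: 0.00542 (case 4) > 0.002765 (case 3) > 0.0006 (case 2) > 0.000102 (case 1)
Final answer: 4, 3, 2, 1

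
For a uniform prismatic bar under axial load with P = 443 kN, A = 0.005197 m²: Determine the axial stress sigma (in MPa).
Model: a uniform prismatic bar under axial load, so sigma = P / A.
Convert to SI units:
  P = 443 kN = 443000 N
Substitute:
  sigma = 443000 / 0.005197
  sigma = 8.524 × 10⁷ Pa
Convert: sigma = 8.524 × 10⁷ Pa = 85.24 MPa
Final answer: sigma = 85.24 MPa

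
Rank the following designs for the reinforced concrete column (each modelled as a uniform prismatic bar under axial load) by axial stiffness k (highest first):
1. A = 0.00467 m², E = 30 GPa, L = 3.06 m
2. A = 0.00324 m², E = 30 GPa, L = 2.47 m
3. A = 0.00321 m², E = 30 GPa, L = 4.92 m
Model: a uniform prismatic bar under axial load, so k = (A·E) / L (SI units).
  Case 1: k = (0.00467 × (3 × 10¹⁰)) / 3.06 = 4.578 × 10⁷ N/m = 45.78 MN/m
  Case 2: k = (0.00324 × (3 × 10¹⁰)) / 2.47 = 3.935 × 10⁷ N/m = 39.35 MN/m
  Case 3: k = (0.00321 × (3 × 10¹⁰)) / 4.92 = 1.957 × 10⁷ N/m = 19.57 MN/m
Ordering: 45.78 MN/m (case 1) > 39.35 MN/m (case 2) > 19.57 MN/m (case 3)
Final answer: 1, 2, 3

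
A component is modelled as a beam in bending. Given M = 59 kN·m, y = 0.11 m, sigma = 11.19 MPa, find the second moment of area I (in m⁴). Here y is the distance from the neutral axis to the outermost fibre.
Model: a beam in bending, so sigma = (M·y) / I.
Solve for I: I = (M·y) / sigma.
Convert to SI units:
  M = 59 kN·m = 59000 N·m
  sigma = 11.19 MPa = 1.119 × 10⁷ Pa
Substitute:
  I = (59000 × 0.11) / (1.119 × 10⁷)
  I = 0.00058 m⁴
Final answer: I = 0.00058 m⁴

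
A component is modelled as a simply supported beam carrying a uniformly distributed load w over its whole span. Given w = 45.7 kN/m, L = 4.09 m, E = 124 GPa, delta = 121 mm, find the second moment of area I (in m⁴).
Model: a simply supported beam carrying a uniformly distributed load w over its whole span, so delta = (5·w·L^4) / (384·E·I).
Solve for I: I = (5·w·L^4) / (384·delta·E).
Convert to SI units:
  w = 45.7 kN/m = 45700 N/m
  E = 124 GPa = 1.24 × 10¹¹ Pa
  delta = 121 mm = 0.121 m
Substitute:
  I = (5 × 45700 × 4.09^4) / (384 × 0.121 × (1.24 × 10¹¹))
  I = 1.11 × 10⁻⁵ m⁴
Final answer: I = 1.11 × 10⁻⁵ m⁴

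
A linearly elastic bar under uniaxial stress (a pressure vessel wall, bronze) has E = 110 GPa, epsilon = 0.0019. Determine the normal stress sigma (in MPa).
Model: a linearly elastic bar under uniaxial stress, so sigma = E·epsilon.
Convert to SI units:
  E = 110 GPa = 1.1 × 10¹¹ Pa
Substitute:
  sigma = (1.1 × 10¹¹) × 0.0019
  sigma = 2.09 × 10⁸ Pa
Convert: sigma = 2.09 × 10⁸ Pa = 209 MPa
Final answer: sigma = 209 MPa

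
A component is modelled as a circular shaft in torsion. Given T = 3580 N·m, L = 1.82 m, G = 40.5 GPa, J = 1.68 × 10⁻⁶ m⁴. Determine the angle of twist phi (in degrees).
Model: a circular shaft in torsion, so phi = (T·L) / (G·J).
Convert to SI units:
  G = 40.5 GPa = 4.05 × 10¹⁰ Pa
Substitute:
  phi = (3580 × 1.82) / ((4.05 × 10¹⁰) × (1.68 × 10⁻⁶))
  phi = 0.09576 rad
Convert to degrees: phi = 0.09576 × 180/π = 5.487°
Final answer: phi = 5.487°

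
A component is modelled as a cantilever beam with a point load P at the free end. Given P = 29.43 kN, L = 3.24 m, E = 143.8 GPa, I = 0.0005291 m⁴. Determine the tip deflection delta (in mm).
Model: a cantilever beam with a point load P at the free end, so delta = (P·L^3) / (3·E·I).
Convert to SI units:
  P = 29.43 kN = 29430 N
  E = 143.8 GPa = 1.438 × 10¹¹ Pa
Substitute:
  delta = (29430 × 3.24^3) / (3 × (1.438 × 10¹¹) × 0.0005291)
  delta = 0.004385 m
Convert: delta = 0.004385 m = 4.385 mm
Final answer: delta = 4.385 mm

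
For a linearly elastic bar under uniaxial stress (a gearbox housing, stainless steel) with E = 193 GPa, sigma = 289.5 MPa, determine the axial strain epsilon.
Model: a linearly elastic bar under uniaxial stress, so sigma = E·epsilon.
Solve for epsilon: epsilon = sigma / E.
Convert to SI units:
  E = 193 GPa = 1.93 × 10¹¹ Pa
  sigma = 289.5 MPa = 2.895 × 10⁸ Pa
Substitute:
  epsilon = (2.895 × 10⁸) / (1.93 × 10¹¹)
  epsilon = 0.0015
Final answer: epsilon = 0.0015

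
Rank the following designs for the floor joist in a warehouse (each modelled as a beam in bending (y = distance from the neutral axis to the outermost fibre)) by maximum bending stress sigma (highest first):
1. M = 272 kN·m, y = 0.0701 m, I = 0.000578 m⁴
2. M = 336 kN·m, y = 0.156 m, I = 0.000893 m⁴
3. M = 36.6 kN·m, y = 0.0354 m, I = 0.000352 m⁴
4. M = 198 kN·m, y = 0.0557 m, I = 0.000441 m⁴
Model: a beam in bending (y = distance from the neutral axis to the outermost fibre), so sigma = (M·y) / I (SI units).
  Case 1: sigma = (272000 × 0.0701) / 0.000578 = 3.299 × 10⁷ Pa = 32.99 MPa
  Case 2: sigma = (336000 × 0.156) / 0.000893 = 5.87 × 10⁷ Pa = 58.7 MPa
  Case 3: sigma = (36600 × 0.0354) / 0.000352 = 3.681 × 10⁶ Pa = 3.681 MPa
  Case 4: sigma = (198000 × 0.0557) / 0.000441 = 2.501 × 10⁷ Pa = 25.01 MPa
Ordering: 58.7 MPa (case 2) > 32.99 MPa (case 1) > 25.01 MPa (case 4) > 3.681 MPa (case 3)
Final answer: 2, 1, 4, 3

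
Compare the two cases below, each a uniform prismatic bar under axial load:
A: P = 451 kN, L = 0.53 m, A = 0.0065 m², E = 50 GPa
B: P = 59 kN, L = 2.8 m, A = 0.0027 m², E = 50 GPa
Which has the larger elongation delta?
Model: a uniform prismatic bar under axial load, so delta = (P·L) / (A·E) (SI units).
  A: delta = (451000 × 0.53) / (0.0065 × (5 × 10¹⁰)) = 0.0007355 m = 0.7355 mm
  B: delta = (59000 × 2.8) / (0.0027 × (5 × 10¹⁰)) = 0.001224 m = 1.224 mm
1.224 mm > 0.7355 mm, so B is larger.
Final answer: B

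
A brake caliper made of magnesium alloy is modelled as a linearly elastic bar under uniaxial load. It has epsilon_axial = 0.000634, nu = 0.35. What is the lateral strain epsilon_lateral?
Model: a linearly elastic bar under uniaxial load, so epsilon_lateral = -nu·epsilon_axial.
Substitute:
  epsilon_lateral = -(0.35 × 0.000634)
  epsilon_lateral = -0.0002219
Final answer: epsilon_lateral = -0.0002219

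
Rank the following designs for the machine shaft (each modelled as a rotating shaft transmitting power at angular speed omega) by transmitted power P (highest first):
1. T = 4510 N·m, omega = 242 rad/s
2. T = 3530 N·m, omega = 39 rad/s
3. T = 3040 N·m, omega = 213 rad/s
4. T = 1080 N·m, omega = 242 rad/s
Model: a rotating shaft transmitting power at angular speed omega, so P = T·omega (SI units).
  Case 1: P = 4510 × 242 = 1.091 × 10⁶ W = 1091 kW
  Case 2: P = 3530 × 39 = 137700 W = 137.7 kW
  Case 3: P = 3040 × 213 = 647500 W = 647.5 kW
  Case 4: P = 1080 × 242 = 261400 W = 261.4 kW
Ordering: 1091 kW (case 1) > 647.5 kW (case 3) > 261.4 kW (case 4) > 137.7 kW (case 2)
Final answer: 1, 3, 4, 2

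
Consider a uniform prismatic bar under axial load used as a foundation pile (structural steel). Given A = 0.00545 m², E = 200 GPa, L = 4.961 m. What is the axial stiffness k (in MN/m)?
Model: a uniform prismatic bar under axial load, so k = (A·E) / L.
Convert to SI units:
  E = 200 GPa = 2 × 10¹¹ Pa
Substitute:
  k = (0.00545 × (2 × 10¹¹)) / 4.961
  k = 2.197 × 10⁸ N/m
Convert: k = 2.197 × 10⁸ N/m = 219.7 MN/m
Final answer: k = 219.7 MN/m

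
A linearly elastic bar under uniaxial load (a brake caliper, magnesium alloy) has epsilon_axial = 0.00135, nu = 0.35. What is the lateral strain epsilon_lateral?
Model: a linearly elastic bar under uniaxial load, so epsilon_lateral = -nu·epsilon_axial.
Substitute:
  epsilon_lateral = -(0.35 × 0.00135)
  epsilon_lateral = -0.0004725
Final answer: epsilon_lateral = -0.0004725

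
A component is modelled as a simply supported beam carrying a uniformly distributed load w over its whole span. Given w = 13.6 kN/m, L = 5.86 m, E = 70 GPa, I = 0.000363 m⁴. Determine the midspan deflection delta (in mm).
Model: a simply supported beam carrying a uniformly distributed load w over its whole span, so delta = (5·w·L^4) / (384·E·I).
Convert to SI units:
  w = 13.6 kN/m = 13600 N/m
  E = 70 GPa = 7 × 10¹⁰ Pa
Substitute:
  delta = (5 × 13600 × 5.86^4) / (384 × (7 × 10¹⁰) × 0.000363)
  delta = 0.008218 m
Convert: delta = 0.008218 m = 8.218 mm
Final answer: delta = 8.218 mm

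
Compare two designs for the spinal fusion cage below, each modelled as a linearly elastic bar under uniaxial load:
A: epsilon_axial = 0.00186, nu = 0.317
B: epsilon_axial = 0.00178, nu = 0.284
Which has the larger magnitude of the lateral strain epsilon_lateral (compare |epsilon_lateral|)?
Model: a linearly elastic bar under uniaxial load, so epsilon_lateral = -nu·epsilon_axial (SI units).
  A: epsilon_lateral = -(0.317 × 0.00186) = -0.0005896
  B: epsilon_lateral = -(0.284 × 0.00178) = -0.0005055
|epsilon_lateral|: A = 0.0005896, B = 0.0005055, so A is larger in magnitude.
Final answer: A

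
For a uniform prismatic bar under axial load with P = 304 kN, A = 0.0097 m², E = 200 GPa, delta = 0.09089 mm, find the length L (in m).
Model: a uniform prismatic bar under axial load, so delta = (P·L) / (A·E).
Solve for L: L = (delta·A·E) / P.
Convert to SI units:
  P = 304 kN = 304000 N
  E = 200 GPa = 2 × 10¹¹ Pa
  delta = 0.09089 mm = 9.089 × 10⁻⁵ m
Substitute:
  L = ((9.089 × 10⁻⁵) × 0.0097 × (2 × 10¹¹)) / 304000
  L = 0.58 m
Final answer: L = 0.58 m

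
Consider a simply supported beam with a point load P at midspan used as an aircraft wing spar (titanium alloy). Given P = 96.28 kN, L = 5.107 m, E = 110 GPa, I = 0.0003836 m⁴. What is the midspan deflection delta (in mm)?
Model: a simply supported beam with a point load P at midspan, so delta = (P·L^3) / (48·E·I).
Convert to SI units:
  P = 96.28 kN = 96280 N
  E = 110 GPa = 1.1 × 10¹¹ Pa
Substitute:
  delta = (96280 × 5.107^3) / (48 × (1.1 × 10¹¹) × 0.0003836)
  delta = 0.006332 m
Convert: delta = 0.006332 m = 6.332 mm
Final answer: delta = 6.332 mm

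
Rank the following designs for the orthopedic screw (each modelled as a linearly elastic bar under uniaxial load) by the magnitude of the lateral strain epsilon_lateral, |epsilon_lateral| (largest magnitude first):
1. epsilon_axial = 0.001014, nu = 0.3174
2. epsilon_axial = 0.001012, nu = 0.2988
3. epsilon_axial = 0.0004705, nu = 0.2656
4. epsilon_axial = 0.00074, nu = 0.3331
Model: a linearly elastic bar under uniaxial load, so epsilon_lateral = -nu·epsilon_axial (SI units).
  Case 1: epsilon_lateral = -(0.3174 × 0.001014) = -0.0003218
  Case 2: epsilon_lateral = -(0.2988 × 0.001012) = -0.0003024
  Case 3: epsilon_lateral = -(0.2656 × 0.0004705) = -0.000125
  Case 4: epsilon_lateral = -(0.3331 × 0.00074) = -0.0002465
Ordering by |epsilon_lateral|: 0.0003218 (case 1) > 0.0003024 (case 2) > 0.0002465 (case 4) > 0.000125 (case 3)
Final answer: 1, 2, 4, 3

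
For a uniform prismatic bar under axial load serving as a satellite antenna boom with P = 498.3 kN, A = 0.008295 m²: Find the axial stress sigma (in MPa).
Model: a uniform prismatic bar under axial load, so sigma = P / A.
Convert to SI units:
  P = 498.3 kN = 498300 N
Substitute:
  sigma = 498300 / 0.008295
  sigma = 6.007 × 10⁷ Pa
Convert: sigma = 6.007 × 10⁷ Pa = 60.07 MPa
Final answer: sigma = 60.07 MPa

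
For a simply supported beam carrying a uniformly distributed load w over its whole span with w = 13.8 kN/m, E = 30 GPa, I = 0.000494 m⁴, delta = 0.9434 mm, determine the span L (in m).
Model: a simply supported beam carrying a uniformly distributed load w over its whole span, so delta = (5·w·L^4) / (384·E·I).
Solve for L: L = ((384·delta·E·I) / (5·w))^(1/4).
Convert to SI units:
  w = 13.8 kN/m = 13800 N/m
  E = 30 GPa = 3 × 10¹⁰ Pa
  delta = 0.9434 mm = 0.0009434 m
Substitute:
  L = ((384 × 0.0009434 × (3 × 10¹⁰) × 0.000494) / (5 × 13800))^(1/4)
  L = 2.97 m
Final answer: L = 2.97 m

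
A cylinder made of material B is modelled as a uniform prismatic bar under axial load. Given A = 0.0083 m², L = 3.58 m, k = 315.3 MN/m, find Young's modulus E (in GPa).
Model: a uniform prismatic bar under axial load, so k = (A·E) / L.
Solve for E: E = (k·L) / A.
Convert to SI units:
  k = 315.3 MN/m = 3.153 × 10⁸ N/m
Substitute:
  E = ((3.153 × 10⁸) × 3.58) / 0.0083
  E = 1.36 × 10¹¹ Pa
Convert: E = 1.36 × 10¹¹ Pa = 136 GPa
Final answer: E = 136 GPa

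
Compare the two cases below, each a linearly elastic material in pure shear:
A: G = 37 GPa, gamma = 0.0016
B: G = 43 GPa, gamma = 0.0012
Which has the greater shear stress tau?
Model: a linearly elastic material in pure shear, so tau = G·gamma (SI units).
  A: tau = (3.7 × 10¹⁰) × 0.0016 = 5.92 × 10⁷ Pa = 59.2 MPa
  B: tau = (4.3 × 10¹⁰) × 0.0012 = 5.16 × 10⁷ Pa = 51.6 MPa
59.2 MPa > 51.6 MPa, so A is larger.
Final answer: A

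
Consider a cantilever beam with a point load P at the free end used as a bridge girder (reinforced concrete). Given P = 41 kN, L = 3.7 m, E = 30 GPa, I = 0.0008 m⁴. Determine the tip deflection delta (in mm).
Model: a cantilever beam with a point load P at the free end, so delta = (P·L^3) / (3·E·I).
Convert to SI units:
  P = 41 kN = 41000 N
  E = 30 GPa = 3 × 10¹⁰ Pa
Substitute:
  delta = (41000 × 3.7^3) / (3 × (3 × 10¹⁰) × 0.0008)
  delta = 0.02884 m
Convert: delta = 0.02884 m = 28.84 mm
Final answer: delta = 28.84 mm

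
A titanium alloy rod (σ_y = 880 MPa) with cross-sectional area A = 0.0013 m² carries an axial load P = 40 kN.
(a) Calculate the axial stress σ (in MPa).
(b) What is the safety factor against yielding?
(a) Axial stress σ = P/A. Convert P = 40 kN = 40000 N.
  σ = 40000 / 0.0013 = 3.077 × 10⁷ Pa = 30.77 MPa
(b) Safety factor SF = σ_y/σ = 880 / 30.77 = 28.6
Final answer: (a) σ = 30.77 MPa, (b) SF = 28.6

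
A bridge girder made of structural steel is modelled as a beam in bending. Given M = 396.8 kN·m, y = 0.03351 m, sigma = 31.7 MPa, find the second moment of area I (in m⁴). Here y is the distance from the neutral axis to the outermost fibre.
Model: a beam in bending, so sigma = (M·y) / I.
Solve for I: I = (M·y) / sigma.
Convert to SI units:
  M = 396.8 kN·m = 396800 N·m
  sigma = 31.7 MPa = 3.17 × 10⁷ Pa
Substitute:
  I = (396800 × 0.03351) / (3.17 × 10⁷)
  I = 0.0004195 m⁴
Final answer: I = 0.0004195 m⁴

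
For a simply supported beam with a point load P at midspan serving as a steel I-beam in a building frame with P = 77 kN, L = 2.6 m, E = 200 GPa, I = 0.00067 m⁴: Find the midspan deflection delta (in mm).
Model: a simply supported beam with a point load P at midspan, so delta = (P·L^3) / (48·E·I).
Convert to SI units:
  P = 77 kN = 77000 N
  E = 200 GPa = 2 × 10¹¹ Pa
Substitute:
  delta = (77000 × 2.6^3) / (48 × (2 × 10¹¹) × 0.00067)
  delta = 0.0002104 m
Convert: delta = 0.0002104 m = 0.2104 mm
Final answer: delta = 0.2104 mm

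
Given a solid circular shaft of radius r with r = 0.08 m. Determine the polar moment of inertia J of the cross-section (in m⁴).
Model: a solid circular shaft of radius r, so J = (π·r^4) / 2.
Substitute:
  J = (π × 0.08^4) / 2
  J = 6.434 × 10⁻⁵ m⁴
Final answer: J = 6.434 × 10⁻⁵ m⁴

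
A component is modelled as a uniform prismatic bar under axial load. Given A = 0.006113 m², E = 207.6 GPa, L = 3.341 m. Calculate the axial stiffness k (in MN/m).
Model: a uniform prismatic bar under axial load, so k = (A·E) / L.
Convert to SI units:
  E = 207.6 GPa = 2.076 × 10¹¹ Pa
Substitute:
  k = (0.006113 × (2.076 × 10¹¹)) / 3.341
  k = 3.798 × 10⁸ N/m
Convert: k = 3.798 × 10⁸ N/m = 379.8 MN/m
Final answer: k = 379.8 MN/m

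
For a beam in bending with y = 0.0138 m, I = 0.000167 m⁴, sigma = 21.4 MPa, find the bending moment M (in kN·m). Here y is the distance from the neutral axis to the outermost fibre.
Model: a beam in bending, so sigma = (M·y) / I.
Solve for M: M = (sigma·I) / y.
Convert to SI units:
  sigma = 21.4 MPa = 2.14 × 10⁷ Pa
Substitute:
  M = ((2.14 × 10⁷) × 0.000167) / 0.0138
  M = 259000 N·m
Convert: M = 259000 N·m = 259 kN·m
Final answer: M = 259 kN·m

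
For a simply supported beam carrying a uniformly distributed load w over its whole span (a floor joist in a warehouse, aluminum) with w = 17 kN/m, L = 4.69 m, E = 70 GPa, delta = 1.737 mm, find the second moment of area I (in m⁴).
Model: a simply supported beam carrying a uniformly distributed load w over its whole span, so delta = (5·w·L^4) / (384·E·I).
Solve for I: I = (5·w·L^4) / (384·delta·E).
Convert to SI units:
  w = 17 kN/m = 17000 N/m
  E = 70 GPa = 7 × 10¹⁰ Pa
  delta = 1.737 mm = 0.001737 m
Substitute:
  I = (5 × 17000 × 4.69^4) / (384 × 0.001737 × (7 × 10¹⁰))
  I = 0.0008808 m⁴
Final answer: I = 0.0008808 m⁴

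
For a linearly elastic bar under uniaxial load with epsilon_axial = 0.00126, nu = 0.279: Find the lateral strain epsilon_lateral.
Model: a linearly elastic bar under uniaxial load, so epsilon_lateral = -nu·epsilon_axial.
Substitute:
  epsilon_lateral = -(0.279 × 0.00126)
  epsilon_lateral = -0.0003515
Final answer: epsilon_lateral = -0.0003515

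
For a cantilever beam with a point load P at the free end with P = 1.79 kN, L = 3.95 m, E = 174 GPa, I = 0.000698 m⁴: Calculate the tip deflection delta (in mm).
Model: a cantilever beam with a point load P at the free end, so delta = (P·L^3) / (3·E·I).
Convert to SI units:
  P = 1.79 kN = 1790 N
  E = 174 GPa = 1.74 × 10¹¹ Pa
Substitute:
  delta = (1790 × 3.95^3) / (3 × (1.74 × 10¹¹) × 0.000698)
  delta = 0.0003028 m
Convert: delta = 0.0003028 m = 0.3028 mm
Final answer: delta = 0.3028 mm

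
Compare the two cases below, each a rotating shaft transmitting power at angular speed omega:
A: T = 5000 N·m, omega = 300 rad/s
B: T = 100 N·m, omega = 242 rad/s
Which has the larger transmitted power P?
Model: a rotating shaft transmitting power at angular speed omega, so P = T·omega (SI units).
  A: P = 5000 × 300 = 1.5 × 10⁶ W = 1500 kW
  B: P = 100 × 242 = 24200 W = 24.2 kW
1500 kW > 24.2 kW, so A is larger.
Final answer: A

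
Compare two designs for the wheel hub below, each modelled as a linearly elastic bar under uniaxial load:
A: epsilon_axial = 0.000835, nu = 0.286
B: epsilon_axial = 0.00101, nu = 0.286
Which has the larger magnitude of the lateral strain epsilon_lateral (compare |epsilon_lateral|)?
Model: a linearly elastic bar under uniaxial load, so epsilon_lateral = -nu·epsilon_axial (SI units).
  A: epsilon_lateral = -(0.286 × 0.000835) = -0.0002388
  B: epsilon_lateral = -(0.286 × 0.00101) = -0.0002889
|epsilon_lateral|: A = 0.0002388, B = 0.0002889, so B is larger in magnitude.
Final answer: B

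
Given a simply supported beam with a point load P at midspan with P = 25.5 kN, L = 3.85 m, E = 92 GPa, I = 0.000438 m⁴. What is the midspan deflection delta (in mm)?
Model: a simply supported beam with a point load P at midspan, so delta = (P·L^3) / (48·E·I).
Convert to SI units:
  P = 25.5 kN = 25500 N
  E = 92 GPa = 9.2 × 10¹⁰ Pa
Substitute:
  delta = (25500 × 3.85^3) / (48 × (9.2 × 10¹⁰) × 0.000438)
  delta = 0.0007523 m
Convert: delta = 0.0007523 m = 0.7523 mm
Final answer: delta = 0.7523 mm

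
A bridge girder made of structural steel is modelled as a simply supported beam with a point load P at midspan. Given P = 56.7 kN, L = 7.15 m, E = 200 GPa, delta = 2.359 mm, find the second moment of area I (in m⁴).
Model: a simply supported beam with a point load P at midspan, so delta = (P·L^3) / (48·E·I).
Solve for I: I = (P·L^3) / (48·delta·E).
Convert to SI units:
  P = 56.7 kN = 56700 N
  E = 200 GPa = 2 × 10¹¹ Pa
  delta = 2.359 mm = 0.002359 m
Substitute:
  I = (56700 × 7.15^3) / (48 × 0.002359 × (2 × 10¹¹))
  I = 0.0009152 m⁴
Final answer: I = 0.0009152 m⁴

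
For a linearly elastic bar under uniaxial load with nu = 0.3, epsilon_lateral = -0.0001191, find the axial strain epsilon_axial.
Model: a linearly elastic bar under uniaxial load, so epsilon_lateral = -nu·epsilon_axial.
Solve for epsilon_axial: epsilon_axial = -epsilon_lateral / nu.
Substitute:
  epsilon_axial = -(-0.0001191) / 0.3
  epsilon_axial = 0.000397
Final answer: epsilon_axial = 0.000397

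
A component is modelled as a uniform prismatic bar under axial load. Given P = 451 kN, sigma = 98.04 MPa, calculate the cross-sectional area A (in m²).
Model: a uniform prismatic bar under axial load, so sigma = P / A.
Solve for A: A = P / sigma.
Convert to SI units:
  P = 451 kN = 451000 N
  sigma = 98.04 MPa = 9.804 × 10⁷ Pa
Substitute:
  A = 451000 / (9.804 × 10⁷)
  A = 0.0046 m²
Final answer: A = 0.0046 m²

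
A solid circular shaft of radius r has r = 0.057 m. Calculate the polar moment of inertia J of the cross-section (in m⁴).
Model: a solid circular shaft of radius r, so J = (π·r^4) / 2.
Substitute:
  J = (π × 0.057^4) / 2
  J = 1.658 × 10⁻⁵ m⁴
Final answer: J = 1.658 × 10⁻⁵ m⁴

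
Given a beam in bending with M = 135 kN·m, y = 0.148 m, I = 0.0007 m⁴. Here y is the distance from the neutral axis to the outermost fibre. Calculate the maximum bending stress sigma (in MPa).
Model: a beam in bending, so sigma = (M·y) / I.
Convert to SI units:
  M = 135 kN·m = 135000 N·m
Substitute:
  sigma = (135000 × 0.148) / 0.0007
  sigma = 2.854 × 10⁷ Pa
Convert: sigma = 2.854 × 10⁷ Pa = 28.54 MPa
Final answer: sigma = 28.54 MPa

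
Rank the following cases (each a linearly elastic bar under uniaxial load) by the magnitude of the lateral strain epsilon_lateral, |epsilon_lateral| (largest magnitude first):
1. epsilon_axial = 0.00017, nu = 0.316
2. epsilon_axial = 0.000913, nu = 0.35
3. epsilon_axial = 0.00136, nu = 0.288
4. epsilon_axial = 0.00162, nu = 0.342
Model: a linearly elastic bar under uniaxial load, so epsilon_lateral = -nu·epsilon_axial (SI units).
  Case 1: epsilon_lateral = -(0.316 × 0.00017) = -5.372 × 10⁻⁵
  Case 2: epsilon_lateral = -(0.35 × 0.000913) = -0.0003195
  Case 3: epsilon_lateral = -(0.288 × 0.00136) = -0.0003917
  Case 4: epsilon_lateral = -(0.342 × 0.00162) = -0.000554
Ordering by |epsilon_lateral|: 0.000554 (case 4) > 0.0003917 (case 3) > 0.0003195 (case 2) > 5.372 × 10⁻⁵ (case 1)
Final answer: 4, 3, 2, 1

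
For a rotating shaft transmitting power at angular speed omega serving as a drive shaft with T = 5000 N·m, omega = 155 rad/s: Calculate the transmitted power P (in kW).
Model: a rotating shaft transmitting power at angular speed omega, so P = T·omega.
Substitute:
  P = 5000 × 155
  P = 775000 W
Convert: P = 775000 W = 775 kW
Final answer: P = 775 kW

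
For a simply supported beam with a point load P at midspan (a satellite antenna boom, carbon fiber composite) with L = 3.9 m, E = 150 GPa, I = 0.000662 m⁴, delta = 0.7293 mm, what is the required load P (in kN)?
Model: a simply supported beam with a point load P at midspan, so delta = (P·L^3) / (48·E·I).
Solve for P: P = (48·delta·E·I) / L^3.
Convert to SI units:
  E = 150 GPa = 1.5 × 10¹¹ Pa
  delta = 0.7293 mm = 0.0007293 m
Substitute:
  P = (48 × 0.0007293 × (1.5 × 10¹¹) × 0.000662) / 3.9^3
  P = 58600 N
Convert: P = 58600 N = 58.6 kN
Final answer: P = 58.6 kN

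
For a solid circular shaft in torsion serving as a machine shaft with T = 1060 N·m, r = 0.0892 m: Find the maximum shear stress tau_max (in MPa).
Model: a solid circular shaft in torsion, so tau_max = (2·T) / (π·r^3).
Substitute:
  tau_max = (2 × 1060) / (π × 0.0892^3)
  tau_max = 950800 Pa
Convert: tau_max = 950800 Pa = 0.9508 MPa
Final answer: tau_max = 0.9508 MPa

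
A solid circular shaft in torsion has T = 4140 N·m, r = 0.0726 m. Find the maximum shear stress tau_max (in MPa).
Model: a solid circular shaft in torsion, so tau_max = (2·T) / (π·r^3).
Substitute:
  tau_max = (2 × 4140) / (π × 0.0726^3)
  tau_max = 6.888 × 10⁶ Pa
Convert: tau_max = 6.888 × 10⁶ Pa = 6.888 MPa
Final answer: tau_max = 6.888 MPa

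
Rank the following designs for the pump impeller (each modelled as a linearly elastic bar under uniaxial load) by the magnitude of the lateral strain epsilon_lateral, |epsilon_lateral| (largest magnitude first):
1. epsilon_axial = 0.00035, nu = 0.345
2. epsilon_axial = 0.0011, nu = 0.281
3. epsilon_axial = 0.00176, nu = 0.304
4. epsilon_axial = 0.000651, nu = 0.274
Model: a linearly elastic bar under uniaxial load, so epsilon_lateral = -nu·epsilon_axial (SI units).
  Case 1: epsilon_lateral = -(0.345 × 0.00035) = -0.0001207
  Case 2: epsilon_lateral = -(0.281 × 0.0011) = -0.0003091
  Case 3: epsilon_lateral = -(0.304 × 0.00176) = -0.000535
  Case 4: epsilon_lateral = -(0.274 × 0.000651) = -0.0001784
Ordering by |epsilon_lateral|: 0.000535 (case 3) > 0.0003091 (case 2) > 0.0001784 (case 4) > 0.0001207 (case 1)
Final answer: 3, 2, 4, 1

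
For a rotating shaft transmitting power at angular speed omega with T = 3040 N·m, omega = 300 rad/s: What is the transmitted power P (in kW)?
Model: a rotating shaft transmitting power at angular speed omega, so P = T·omega.
Substitute:
  P = 3040 × 300
  P = 912000 W
Convert: P = 912000 W = 912 kW
Final answer: P = 912 kW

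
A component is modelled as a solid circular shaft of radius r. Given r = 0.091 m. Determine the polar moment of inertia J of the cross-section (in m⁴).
Model: a solid circular shaft of radius r, so J = (π·r^4) / 2.
Substitute:
  J = (π × 0.091^4) / 2
  J = 0.0001077 m⁴
Final answer: J = 0.0001077 m⁴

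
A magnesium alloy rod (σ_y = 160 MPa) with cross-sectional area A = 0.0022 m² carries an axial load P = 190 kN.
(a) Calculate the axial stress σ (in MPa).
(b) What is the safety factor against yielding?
(a) Axial stress σ = P/A. Convert P = 190 kN = 190000 N.
  σ = 190000 / 0.0022 = 8.636 × 10⁷ Pa = 86.36 MPa
(b) Safety factor SF = σ_y/σ = 160 / 86.36 = 1.853
Final answer: (a) σ = 86.36 MPa, (b) SF = 1.853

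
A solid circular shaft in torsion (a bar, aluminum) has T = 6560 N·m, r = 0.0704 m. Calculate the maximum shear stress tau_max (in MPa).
Model: a solid circular shaft in torsion, so tau_max = (2·T) / (π·r^3).
Substitute:
  tau_max = (2 × 6560) / (π × 0.0704^3)
  tau_max = 1.197 × 10⁷ Pa
Convert: tau_max = 1.197 × 10⁷ Pa = 11.97 MPa
Final answer: tau_max = 11.97 MPa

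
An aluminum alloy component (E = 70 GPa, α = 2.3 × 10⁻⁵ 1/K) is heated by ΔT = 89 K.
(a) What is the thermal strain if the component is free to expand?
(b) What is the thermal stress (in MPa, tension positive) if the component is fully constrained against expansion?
(a) Free thermal strain ε_th = α·ΔT = (2.3 × 10⁻⁵) × 89 = 0.002047
(b) Fully constrained, the expansion is suppressed, so σ = -E·α·ΔT. Convert E = 70 GPa = 7 × 10¹⁰ Pa.
  σ = -(7 × 10¹⁰) × (2.3 × 10⁻⁵) × 89 = -1.433 × 10⁸ Pa = -143.3 MPa (compressive)
Final answer: (a) ε_th = 0.002047, (b) σ = -143.3 MPa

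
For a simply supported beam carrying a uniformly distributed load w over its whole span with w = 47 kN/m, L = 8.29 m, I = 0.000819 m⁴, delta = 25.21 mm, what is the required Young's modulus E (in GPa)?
Model: a simply supported beam carrying a uniformly distributed load w over its whole span, so delta = (5·w·L^4) / (384·E·I).
Solve for E: E = (5·w·L^4) / (384·delta·I).
Convert to SI units:
  w = 47 kN/m = 47000 N/m
  delta = 25.21 mm = 0.02521 m
Substitute:
  E = (5 × 47000 × 8.29^4) / (384 × 0.02521 × 0.000819)
  E = 1.4 × 10¹¹ Pa
Convert: E = 1.4 × 10¹¹ Pa = 140 GPa
Final answer: E = 140 GPa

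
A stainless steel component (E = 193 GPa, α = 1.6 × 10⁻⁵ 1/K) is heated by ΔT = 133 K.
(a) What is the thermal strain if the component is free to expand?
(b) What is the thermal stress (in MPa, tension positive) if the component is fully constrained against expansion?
(a) Free thermal strain ε_th = α·ΔT = (1.6 × 10⁻⁵) × 133 = 0.002128
(b) Fully constrained, the expansion is suppressed, so σ = -E·α·ΔT. Convert E = 193 GPa = 1.93 × 10¹¹ Pa.
  σ = -(1.93 × 10¹¹) × (1.6 × 10⁻⁵) × 133 = -4.107 × 10⁸ Pa = -410.7 MPa (compressive)
Final answer: (a) ε_th = 0.002128, (b) σ = -410.7 MPa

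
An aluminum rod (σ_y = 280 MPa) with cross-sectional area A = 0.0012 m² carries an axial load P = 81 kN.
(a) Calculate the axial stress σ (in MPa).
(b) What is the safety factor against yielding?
(a) Axial stress σ = P/A. Convert P = 81 kN = 81000 N.
  σ = 81000 / 0.0012 = 6.75 × 10⁷ Pa = 67.5 MPa
(b) Safety factor SF = σ_y/σ = 280 / 67.5 = 4.148
Final answer: (a) σ = 67.5 MPa, (b) SF = 4.148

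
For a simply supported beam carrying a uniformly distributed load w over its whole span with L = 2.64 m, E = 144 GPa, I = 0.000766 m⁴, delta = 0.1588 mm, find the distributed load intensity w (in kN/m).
Model: a simply supported beam carrying a uniformly distributed load w over its whole span, so delta = (5·w·L^4) / (384·E·I).
Solve for w: w = (384·delta·E·I) / (5·L^4).
Convert to SI units:
  E = 144 GPa = 1.44 × 10¹¹ Pa
  delta = 0.1588 mm = 0.0001588 m
Substitute:
  w = (384 × 0.0001588 × (1.44 × 10¹¹) × 0.000766) / (5 × 2.64^4)
  w = 27690 N/m
Convert: w = 27690 N/m = 27.69 kN/m
Final answer: w = 27.69 kN/m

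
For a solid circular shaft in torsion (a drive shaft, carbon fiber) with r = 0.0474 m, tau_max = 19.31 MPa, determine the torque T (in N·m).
Model: a solid circular shaft in torsion, so tau_max = (2·T) / (π·r^3).
Solve for T: T = (π·tau_max·r^3) / 2.
Convert to SI units:
  tau_max = 19.31 MPa = 1.931 × 10⁷ Pa
Substitute:
  T = (π × (1.931 × 10⁷) × 0.0474^3) / 2
  T = 3230 N·m
Final answer: T = 3230 N·m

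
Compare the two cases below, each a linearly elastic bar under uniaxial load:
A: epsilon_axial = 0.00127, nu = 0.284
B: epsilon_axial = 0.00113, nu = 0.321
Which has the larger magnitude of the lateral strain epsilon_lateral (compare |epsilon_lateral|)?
Model: a linearly elastic bar under uniaxial load, so epsilon_lateral = -nu·epsilon_axial (SI units).
  A: epsilon_lateral = -(0.284 × 0.00127) = -0.0003607
  B: epsilon_lateral = -(0.321 × 0.00113) = -0.0003627
|epsilon_lateral|: A = 0.0003607, B = 0.0003627, so B is larger in magnitude.
Final answer: B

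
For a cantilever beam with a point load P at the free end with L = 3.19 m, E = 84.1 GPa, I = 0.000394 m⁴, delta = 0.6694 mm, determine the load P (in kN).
Model: a cantilever beam with a point load P at the free end, so delta = (P·L^3) / (3·E·I).
Solve for P: P = (3·delta·E·I) / L^3.
Convert to SI units:
  E = 84.1 GPa = 8.41 × 10¹⁰ Pa
  delta = 0.6694 mm = 0.0006694 m
Substitute:
  P = (3 × 0.0006694 × (8.41 × 10¹⁰) × 0.000394) / 3.19^3
  P = 2050 N
Convert: P = 2050 N = 2.05 kN
Final answer: P = 2.05 kN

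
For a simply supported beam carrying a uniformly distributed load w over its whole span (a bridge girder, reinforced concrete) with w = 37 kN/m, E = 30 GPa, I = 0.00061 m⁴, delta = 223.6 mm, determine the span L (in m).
Model: a simply supported beam carrying a uniformly distributed load w over its whole span, so delta = (5·w·L^4) / (384·E·I).
Solve for L: L = ((384·delta·E·I) / (5·w))^(1/4).
Convert to SI units:
  w = 37 kN/m = 37000 N/m
  E = 30 GPa = 3 × 10¹⁰ Pa
  delta = 223.6 mm = 0.2236 m
Substitute:
  L = ((384 × 0.2236 × (3 × 10¹⁰) × 0.00061) / (5 × 37000))^(1/4)
  L = 9.6 m
Final answer: L = 9.6 m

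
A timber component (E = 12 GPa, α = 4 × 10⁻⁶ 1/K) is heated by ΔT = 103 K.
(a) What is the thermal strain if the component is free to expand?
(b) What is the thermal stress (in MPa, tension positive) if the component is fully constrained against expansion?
(a) Free thermal strain ε_th = α·ΔT = (4 × 10⁻⁶) × 103 = 0.000412
(b) Fully constrained, the expansion is suppressed, so σ = -E·α·ΔT. Convert E = 12 GPa = 1.2 × 10¹⁰ Pa.
  σ = -(1.2 × 10¹⁰) × (4 × 10⁻⁶) × 103 = -4.944 × 10⁶ Pa = -4.944 MPa (compressive)
Final answer: (a) ε_th = 0.000412, (b) σ = -4.944 MPa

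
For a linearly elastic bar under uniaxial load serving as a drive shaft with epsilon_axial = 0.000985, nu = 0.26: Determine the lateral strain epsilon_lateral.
Model: a linearly elastic bar under uniaxial load, so epsilon_lateral = -nu·epsilon_axial.
Substitute:
  epsilon_lateral = -(0.26 × 0.000985)
  epsilon_lateral = -0.0002561
Final answer: epsilon_lateral = -0.0002561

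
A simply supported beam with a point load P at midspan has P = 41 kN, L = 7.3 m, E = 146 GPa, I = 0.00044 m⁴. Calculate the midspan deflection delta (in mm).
Model: a simply supported beam with a point load P at midspan, so delta = (P·L^3) / (48·E·I).
Convert to SI units:
  P = 41 kN = 41000 N
  E = 146 GPa = 1.46 × 10¹¹ Pa
Substitute:
  delta = (41000 × 7.3^3) / (48 × (1.46 × 10¹¹) × 0.00044)
  delta = 0.005173 m
Convert: delta = 0.005173 m = 5.173 mm
Final answer: delta = 5.173 mm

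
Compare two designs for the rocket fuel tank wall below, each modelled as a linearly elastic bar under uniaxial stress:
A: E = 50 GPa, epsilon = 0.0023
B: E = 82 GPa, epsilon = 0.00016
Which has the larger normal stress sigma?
Model: a linearly elastic bar under uniaxial stress, so sigma = E·epsilon (SI units).
  A: sigma = (5 × 10¹⁰) × 0.0023 = 1.15 × 10⁸ Pa = 115 MPa
  B: sigma = (8.2 × 10¹⁰) × 0.00016 = 1.312 × 10⁷ Pa = 13.12 MPa
115 MPa > 13.12 MPa, so A is larger.
Final answer: A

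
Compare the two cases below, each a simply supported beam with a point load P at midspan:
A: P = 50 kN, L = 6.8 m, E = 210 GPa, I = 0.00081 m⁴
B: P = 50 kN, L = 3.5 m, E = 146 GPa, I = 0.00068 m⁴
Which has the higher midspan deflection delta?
Model: a simply supported beam with a point load P at midspan, so delta = (P·L^3) / (48·E·I) (SI units).
  A: delta = (50000 × 6.8^3) / (48 × (2.1 × 10¹¹) × 0.00081) = 0.001926 m = 1.926 mm
  B: delta = (50000 × 3.5^3) / (48 × (1.46 × 10¹¹) × 0.00068) = 0.0004499 m = 0.4499 mm
1.926 mm > 0.4499 mm, so A is larger.
Final answer: A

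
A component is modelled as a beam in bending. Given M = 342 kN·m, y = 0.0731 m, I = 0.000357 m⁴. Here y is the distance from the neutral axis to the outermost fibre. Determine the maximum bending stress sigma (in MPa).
Model: a beam in bending, so sigma = (M·y) / I.
Convert to SI units:
  M = 342 kN·m = 342000 N·m
Substitute:
  sigma = (342000 × 0.0731) / 0.000357
  sigma = 7.003 × 10⁷ Pa
Convert: sigma = 7.003 × 10⁷ Pa = 70.03 MPa
Final answer: sigma = 70.03 MPa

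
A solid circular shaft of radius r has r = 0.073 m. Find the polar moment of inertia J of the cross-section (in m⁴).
Model: a solid circular shaft of radius r, so J = (π·r^4) / 2.
Substitute:
  J = (π × 0.073^4) / 2
  J = 4.461 × 10⁻⁵ m⁴
Final answer: J = 4.461 × 10⁻⁵ m⁴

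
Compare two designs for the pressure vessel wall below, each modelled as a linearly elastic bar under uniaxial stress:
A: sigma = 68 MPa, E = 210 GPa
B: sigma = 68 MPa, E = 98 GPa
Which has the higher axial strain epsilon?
Model: a linearly elastic bar under uniaxial stress, so epsilon = sigma / E (SI units).
  A: epsilon = (6.8 × 10⁷) / (2.1 × 10¹¹) = 0.0003238
  B: epsilon = (6.8 × 10⁷) / (9.8 × 10¹⁰) = 0.0006939
0.0006939 > 0.0003238, so B is larger.
Final answer: B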